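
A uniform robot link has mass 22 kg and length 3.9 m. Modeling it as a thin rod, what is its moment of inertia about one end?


I = (1/3) * m * L^2
= (1/3) * 22 * 3.9^2
= 0.333333 * 22 * 15.21
= 111.54 kg*m^2


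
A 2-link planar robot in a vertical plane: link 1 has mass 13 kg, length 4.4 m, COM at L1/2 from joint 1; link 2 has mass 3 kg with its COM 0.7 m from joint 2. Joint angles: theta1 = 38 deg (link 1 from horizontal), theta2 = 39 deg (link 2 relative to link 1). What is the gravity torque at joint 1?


Horizontal distance from joint 1 to link-1 COM:
  x_c1 = (L1/2)*cos(t1) = 2.2 * 0.788 = 1.7336 m
Horizontal distance from joint 1 to link-2 COM:
  x_c2 = L1*cos(t1) + Lc2*cos(t1+t2)
       = 4.4*0.788 + 0.7*0.225 = 3.6247 m
tau1 = m1*g*x_c1 + m2*g*x_c2
     = 13*9.81*1.7336 + 3*9.81*3.6247
     = 221.089 + 106.6753
     = 327.7643 Nm


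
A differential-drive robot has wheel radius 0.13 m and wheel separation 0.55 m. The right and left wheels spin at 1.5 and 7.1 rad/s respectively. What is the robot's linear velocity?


vR = r*wR = 0.13*1.5 = 0.195 m/s
vL = r*wL = 0.13*7.1 = 0.923 m/s
v = (vR+vL)/2 = 0.559 m/s
omega = (vR-vL)/L = -1.3236 rad/s
linear velocity = 0.559 m/s


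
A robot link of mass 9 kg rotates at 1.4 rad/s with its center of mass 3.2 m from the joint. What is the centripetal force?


F = m * omega^2 * r
= 9 * 1.4^2 * 3.2
= 9 * 1.96 * 3.2
= 56.448 N


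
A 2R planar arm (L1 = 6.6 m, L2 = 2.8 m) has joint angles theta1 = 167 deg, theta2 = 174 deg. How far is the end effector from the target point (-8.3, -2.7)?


End effector via forward kinematics:
x = L1*cos(t1) + L2*cos(t1+t2) = -3.7834
y = L1*sin(t1) + L2*sin(t1+t2) = 0.5731
Distance to target:
d = sqrt((-8.3 - -3.7834)^2 + (-2.7 - 0.5731)^2)
= sqrt(20.3998 + 10.7131)
= 5.5779 m


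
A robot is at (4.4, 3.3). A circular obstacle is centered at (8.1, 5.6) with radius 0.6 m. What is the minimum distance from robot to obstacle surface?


center_dist = sqrt((4.4-8.1)^2 + (3.3-5.6)^2)
= sqrt(13.69 + 5.29)
= 4.3566
min_dist = center_dist - radius = 4.3566 - 0.6 = 3.7566 m


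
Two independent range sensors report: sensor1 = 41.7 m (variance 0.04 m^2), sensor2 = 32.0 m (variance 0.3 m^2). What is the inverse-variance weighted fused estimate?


w1 = (1/var1) / (1/var1 + 1/var2)
   = 25.0 / (25.0 + 3.3333) = 0.8824
w2 = 1 - w1 = 0.1176
fused = w1*s1 + w2*s2 = 36.7941 + 3.7647
= 40.5588 m


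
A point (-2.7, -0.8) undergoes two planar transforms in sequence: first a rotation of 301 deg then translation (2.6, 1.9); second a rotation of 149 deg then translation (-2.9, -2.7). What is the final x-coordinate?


After transform 1:
x1 = cos(301)*-2.7 - sin(301)*-0.8 + 2.6 = 0.5237
y1 = sin(301)*-2.7 + cos(301)*-0.8 + 1.9 = 3.8023
After transform 2:
x2 = cos(149)*0.5237 - sin(149)*3.8023 + -2.9
= -5.3072


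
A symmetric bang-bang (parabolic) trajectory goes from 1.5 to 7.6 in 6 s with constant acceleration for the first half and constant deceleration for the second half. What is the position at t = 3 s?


Symmetric rest-to-rest: each phase covers (pf-p0)/2 in time T/2. 0.5*a*(T/2)^2 = (pf-p0)/2 => a = 4*(pf-p0)/T^2
a = 4*(7.6-1.5)/6^2 = 0.6778
t = 3 is in the acceleration phase (t <= T/2).
p = p0 + 0.5*a*t^2 = 1.5 + 0.5*0.6778*3^2
= 4.55


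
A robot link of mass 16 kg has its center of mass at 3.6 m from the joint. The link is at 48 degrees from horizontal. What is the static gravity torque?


tau = m*g*L*cos(angle)
= 16 * 9.81 * 3.6 * cos(48 deg)
= 16 * 9.81 * 3.6 * 0.6691
= 378.0963 Nm


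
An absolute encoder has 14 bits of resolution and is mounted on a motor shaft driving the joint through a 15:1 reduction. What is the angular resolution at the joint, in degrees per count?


counts = 2^14 = 16384
effective counts at joint = 16384 * 15 = 245760
resolution = 360 / 245760
= 0.0015 deg/count


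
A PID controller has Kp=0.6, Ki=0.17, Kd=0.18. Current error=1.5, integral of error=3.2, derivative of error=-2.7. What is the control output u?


u = Kp*e + Ki*int(e) + Kd*de/dt
= 0.6*1.5 + 0.17*3.2 + 0.18*(-2.7)
= 0.9 + 0.544 + -0.486
= 0.958


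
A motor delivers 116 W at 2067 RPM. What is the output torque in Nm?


omega = 2067 * 2*pi/60 = 216.4557 rad/s
tau = P / omega = 116 / 216.4557
= 0.5359 Nm


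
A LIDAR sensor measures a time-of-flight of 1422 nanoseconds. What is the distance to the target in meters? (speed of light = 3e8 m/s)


tof = 1422 ns = 1.422e-06 s
dist = c * tof / 2
= 3e8 * 1.422e-06 / 2
= 213.3 m


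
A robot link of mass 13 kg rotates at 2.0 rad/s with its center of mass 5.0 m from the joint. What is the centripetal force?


F = m * omega^2 * r
= 13 * 2.0^2 * 5.0
= 13 * 4.0 * 5.0
= 260.0 N


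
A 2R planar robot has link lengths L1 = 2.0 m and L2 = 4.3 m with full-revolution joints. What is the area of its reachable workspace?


r_max = L1 + L2 = 6.3 m
r_min = |L1 - L2| = 2.3 m
Area = pi*(r_max^2 - r_min^2)
= pi*(39.69 - 5.29)
= pi * 34.4
= 108.0708 m^2


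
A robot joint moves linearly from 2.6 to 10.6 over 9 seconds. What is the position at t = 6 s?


s = t/T = 6/9 = 0.6667
p(t) = p0 + (pf-p0)*s
= 2.6 + (10.6 - 2.6) * 0.6667
= 7.9333


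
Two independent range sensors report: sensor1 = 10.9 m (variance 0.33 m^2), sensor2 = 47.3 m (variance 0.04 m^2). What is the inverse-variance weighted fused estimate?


w1 = (1/var1) / (1/var1 + 1/var2)
   = 3.0303 / (3.0303 + 25.0) = 0.1081
w2 = 1 - w1 = 0.8919
fused = w1*s1 + w2*s2 = 1.1784 + 42.1865
= 43.3649 m


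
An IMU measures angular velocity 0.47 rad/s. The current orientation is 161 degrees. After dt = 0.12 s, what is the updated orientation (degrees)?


delta_theta = w * dt = 0.47 * 0.12 = 0.0564 rad
= 3.2315 deg
theta_new = 161 + 3.2315 = 164.2315 deg


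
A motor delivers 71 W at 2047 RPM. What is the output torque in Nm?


omega = 2047 * 2*pi/60 = 214.3613 rad/s
tau = P / omega = 71 / 214.3613
= 0.3312 Nm


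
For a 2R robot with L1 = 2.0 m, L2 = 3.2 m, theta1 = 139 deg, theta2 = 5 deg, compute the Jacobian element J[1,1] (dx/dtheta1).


J[1,1] = -L1*sin(t1) - L2*sin(t1+t2)
= -2.0*sin(139) - 3.2*sin(144)
= -3.193


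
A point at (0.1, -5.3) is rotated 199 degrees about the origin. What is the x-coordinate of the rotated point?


x' = x*cos(theta) - y*sin(theta)
cos(199 deg) = -0.9455, sin(199 deg) = -0.3256
x' = 0.1 * -0.9455 - -5.3 * -0.3256
= -0.0946 - 1.7255
= -1.8201


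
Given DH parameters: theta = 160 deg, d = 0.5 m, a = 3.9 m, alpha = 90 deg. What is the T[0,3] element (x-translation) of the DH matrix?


T[0,3] = a * cos(theta)
= 3.9 * cos(160 deg)
= 3.9 * -0.9397
= -3.6648


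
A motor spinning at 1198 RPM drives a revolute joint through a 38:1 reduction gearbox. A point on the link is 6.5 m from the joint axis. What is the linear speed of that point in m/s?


omega_motor = 1198 * 2*pi/60 = 125.4543 rad/s
omega_joint = omega_motor / 38 = 3.3014 rad/s
v = omega_joint * r = 3.3014 * 6.5
= 21.4593 m/s


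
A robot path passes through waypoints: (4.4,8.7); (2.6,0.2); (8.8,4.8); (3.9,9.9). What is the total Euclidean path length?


Segment lengths:
  seg1 = sqrt((-1.8)^2 + (-8.5)^2) = 8.6885
  seg2 = sqrt((6.2)^2 + (4.6)^2) = 7.7201
  seg3 = sqrt((-4.9)^2 + (5.1)^2) = 7.0725
Total = 23.4811


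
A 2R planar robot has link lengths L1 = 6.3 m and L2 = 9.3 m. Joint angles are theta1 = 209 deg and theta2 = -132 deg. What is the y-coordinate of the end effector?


Convert angles to radians: theta1 = 3.6477, theta2 = -2.3038
y = L1*sin(theta1) + L2*sin(theta1+theta2)
y = -3.0543 + 9.0616
y = 6.0073


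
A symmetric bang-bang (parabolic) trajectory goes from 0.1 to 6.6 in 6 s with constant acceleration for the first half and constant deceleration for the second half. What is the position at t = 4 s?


Symmetric rest-to-rest: each phase covers (pf-p0)/2 in time T/2. 0.5*a*(T/2)^2 = (pf-p0)/2 => a = 4*(pf-p0)/T^2
a = 4*(6.6-0.1)/6^2 = 0.7222
t = 4 is in the deceleration phase (t > T/2).
p = pf - 0.5*a*(T-t)^2 = 6.6 - 0.5*0.7222*2^2
= 5.1556


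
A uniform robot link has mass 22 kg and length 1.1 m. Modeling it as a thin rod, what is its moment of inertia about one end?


I = (1/3) * m * L^2
= (1/3) * 22 * 1.1^2
= 0.333333 * 22 * 1.21
= 8.8733 kg*m^2


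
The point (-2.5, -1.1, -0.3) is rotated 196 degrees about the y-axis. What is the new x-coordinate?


Rotation about y-axis: x' = x*cos(theta) + z*sin(theta)
= -2.5 * -0.9613 + -0.3 * -0.2756
= 2.4858


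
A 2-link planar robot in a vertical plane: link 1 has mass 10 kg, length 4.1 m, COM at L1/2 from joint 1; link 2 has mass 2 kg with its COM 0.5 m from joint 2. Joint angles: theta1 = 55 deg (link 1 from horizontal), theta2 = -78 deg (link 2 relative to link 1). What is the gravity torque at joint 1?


Horizontal distance from joint 1 to link-1 COM:
  x_c1 = (L1/2)*cos(t1) = 2.05 * 0.5736 = 1.1758 m
Horizontal distance from joint 1 to link-2 COM:
  x_c2 = L1*cos(t1) + Lc2*cos(t1+t2)
       = 4.1*0.5736 + 0.5*0.9205 = 2.8119 m
tau1 = m1*g*x_c1 + m2*g*x_c2
     = 10*9.81*1.1758 + 2*9.81*2.8119
     = 115.3491 + 55.1698
     = 170.5189 Nm


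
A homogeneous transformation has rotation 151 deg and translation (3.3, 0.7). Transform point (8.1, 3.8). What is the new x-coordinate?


x' = cos(theta)*px - sin(theta)*py + tx
= -0.8746*8.1 - 0.4848*3.8 + 3.3
= -5.6267


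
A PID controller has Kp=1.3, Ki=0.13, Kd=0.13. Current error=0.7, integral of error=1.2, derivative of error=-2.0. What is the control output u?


u = Kp*e + Ki*int(e) + Kd*de/dt
= 1.3*0.7 + 0.13*1.2 + 0.13*(-2.0)
= 0.91 + 0.156 + -0.26
= 0.806


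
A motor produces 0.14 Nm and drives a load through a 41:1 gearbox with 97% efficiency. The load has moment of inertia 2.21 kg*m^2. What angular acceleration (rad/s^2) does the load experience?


tau_out = tau_motor * N * eta
= 0.14 * 41 * 0.97 = 5.5678 Nm
alpha = tau_out / I = 5.5678 / 2.21
= 2.5194 rad/s^2


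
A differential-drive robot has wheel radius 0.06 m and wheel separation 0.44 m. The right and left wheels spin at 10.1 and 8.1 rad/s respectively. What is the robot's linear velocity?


vR = r*wR = 0.06*10.1 = 0.606 m/s
vL = r*wL = 0.06*8.1 = 0.486 m/s
v = (vR+vL)/2 = 0.546 m/s
omega = (vR-vL)/L = 0.2727 rad/s
linear velocity = 0.546 m/s


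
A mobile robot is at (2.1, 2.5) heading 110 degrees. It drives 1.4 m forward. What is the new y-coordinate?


y_new = y0 + d*sin(theta)
= 2.5 + 1.4*sin(110)
= 2.5 + 1.3156
= 3.8156


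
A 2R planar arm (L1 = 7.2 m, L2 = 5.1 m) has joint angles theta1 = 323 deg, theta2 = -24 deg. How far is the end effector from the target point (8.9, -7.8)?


End effector via forward kinematics:
x = L1*cos(t1) + L2*cos(t1+t2) = 8.2227
y = L1*sin(t1) + L2*sin(t1+t2) = -8.7936
Distance to target:
d = sqrt((8.9 - 8.2227)^2 + (-7.8 - -8.7936)^2)
= sqrt(0.4587 + 0.9873)
= 1.2025 m


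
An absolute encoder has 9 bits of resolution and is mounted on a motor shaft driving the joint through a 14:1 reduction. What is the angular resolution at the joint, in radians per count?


counts = 2^9 = 512
effective counts at joint = 512 * 14 = 7168
resolution = 2*pi / 7168
= 8.7656e-04 rad/count


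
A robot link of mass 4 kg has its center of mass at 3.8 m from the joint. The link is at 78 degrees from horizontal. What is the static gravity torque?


tau = m*g*L*cos(angle)
= 4 * 9.81 * 3.8 * cos(78 deg)
= 4 * 9.81 * 3.8 * 0.2079
= 31.0021 Nm


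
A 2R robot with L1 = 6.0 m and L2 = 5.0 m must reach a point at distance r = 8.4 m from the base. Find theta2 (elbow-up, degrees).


cos(theta2) = (r^2 - L1^2 - L2^2) / (2*L1*L2)
cos(theta2) = (70.56 - 36.0 - 25.0) / 60.0
cos(theta2) = 0.159333
theta2 = 80.8318 degrees


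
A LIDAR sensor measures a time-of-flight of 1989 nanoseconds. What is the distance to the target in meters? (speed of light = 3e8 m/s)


tof = 1989 ns = 1.989e-06 s
dist = c * tof / 2
= 3e8 * 1.989e-06 / 2
= 298.35 m


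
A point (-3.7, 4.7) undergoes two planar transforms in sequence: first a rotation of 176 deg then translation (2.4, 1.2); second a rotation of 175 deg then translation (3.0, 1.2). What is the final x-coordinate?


After transform 1:
x1 = cos(176)*-3.7 - sin(176)*4.7 + 2.4 = 5.7631
y1 = sin(176)*-3.7 + cos(176)*4.7 + 1.2 = -3.7466
After transform 2:
x2 = cos(175)*5.7631 - sin(175)*-3.7466 + 3.0
= -2.4147


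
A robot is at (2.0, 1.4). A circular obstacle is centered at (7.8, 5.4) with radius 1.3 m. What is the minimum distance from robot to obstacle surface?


center_dist = sqrt((2.0-7.8)^2 + (1.4-5.4)^2)
= sqrt(33.64 + 16.0)
= 7.0456
min_dist = center_dist - radius = 7.0456 - 1.3 = 5.7456 m


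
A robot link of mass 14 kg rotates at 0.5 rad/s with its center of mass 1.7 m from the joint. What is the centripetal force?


F = m * omega^2 * r
= 14 * 0.5^2 * 1.7
= 14 * 0.25 * 1.7
= 5.95 N


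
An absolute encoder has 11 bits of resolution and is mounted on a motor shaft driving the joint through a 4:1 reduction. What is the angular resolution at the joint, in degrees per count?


counts = 2^11 = 2048
effective counts at joint = 2048 * 4 = 8192
resolution = 360 / 8192
= 0.0439 deg/count


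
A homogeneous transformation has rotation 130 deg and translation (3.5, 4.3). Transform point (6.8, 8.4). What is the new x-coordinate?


x' = cos(theta)*px - sin(theta)*py + tx
= -0.6428*6.8 - 0.766*8.4 + 3.5
= -7.3057


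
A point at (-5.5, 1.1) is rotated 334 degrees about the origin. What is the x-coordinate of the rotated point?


x' = x*cos(theta) - y*sin(theta)
cos(334 deg) = 0.8988, sin(334 deg) = -0.4384
x' = -5.5 * 0.8988 - 1.1 * -0.4384
= -4.9434 - -0.4822
= -4.4612


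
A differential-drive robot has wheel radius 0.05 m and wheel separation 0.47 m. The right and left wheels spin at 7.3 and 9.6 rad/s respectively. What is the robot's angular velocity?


vR = r*wR = 0.05*7.3 = 0.365 m/s
vL = r*wL = 0.05*9.6 = 0.48 m/s
v = (vR+vL)/2 = 0.4225 m/s
omega = (vR-vL)/L = -0.2447 rad/s
angular velocity = -0.2447 rad/s


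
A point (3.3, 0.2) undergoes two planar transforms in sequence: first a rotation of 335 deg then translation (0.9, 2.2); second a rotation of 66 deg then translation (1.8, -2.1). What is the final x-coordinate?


After transform 1:
x1 = cos(335)*3.3 - sin(335)*0.2 + 0.9 = 3.9753
y1 = sin(335)*3.3 + cos(335)*0.2 + 2.2 = 0.9866
After transform 2:
x2 = cos(66)*3.9753 - sin(66)*0.9866 + 1.8
= 2.5156


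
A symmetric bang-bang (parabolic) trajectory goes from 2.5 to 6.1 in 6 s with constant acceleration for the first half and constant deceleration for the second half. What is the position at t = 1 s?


Symmetric rest-to-rest: each phase covers (pf-p0)/2 in time T/2. 0.5*a*(T/2)^2 = (pf-p0)/2 => a = 4*(pf-p0)/T^2
a = 4*(6.1-2.5)/6^2 = 0.4
t = 1 is in the acceleration phase (t <= T/2).
p = p0 + 0.5*a*t^2 = 2.5 + 0.5*0.4*1^2
= 2.7


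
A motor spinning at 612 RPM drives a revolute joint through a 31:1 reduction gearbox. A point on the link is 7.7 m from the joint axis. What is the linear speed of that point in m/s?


omega_motor = 612 * 2*pi/60 = 64.0885 rad/s
omega_joint = omega_motor / 31 = 2.0674 rad/s
v = omega_joint * r = 2.0674 * 7.7
= 15.9188 m/s


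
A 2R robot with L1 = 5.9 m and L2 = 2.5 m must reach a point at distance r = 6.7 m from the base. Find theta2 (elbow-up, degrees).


cos(theta2) = (r^2 - L1^2 - L2^2) / (2*L1*L2)
cos(theta2) = (44.89 - 34.81 - 6.25) / 29.5
cos(theta2) = 0.129831
theta2 = 82.5402 degrees


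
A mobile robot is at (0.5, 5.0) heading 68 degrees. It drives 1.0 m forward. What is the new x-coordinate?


x_new = x0 + d*cos(theta)
= 0.5 + 1.0*cos(68)
= 0.5 + 0.3746
= 0.8746


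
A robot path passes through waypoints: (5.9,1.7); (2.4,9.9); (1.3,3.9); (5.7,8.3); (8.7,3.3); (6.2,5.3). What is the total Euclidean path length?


Segment lengths:
  seg1 = sqrt((-3.5)^2 + (8.2)^2) = 8.9157
  seg2 = sqrt((-1.1)^2 + (-6.0)^2) = 6.1
  seg3 = sqrt((4.4)^2 + (4.4)^2) = 6.2225
  seg4 = sqrt((3.0)^2 + (-5.0)^2) = 5.831
  seg5 = sqrt((-2.5)^2 + (2.0)^2) = 3.2016
Total = 30.2708


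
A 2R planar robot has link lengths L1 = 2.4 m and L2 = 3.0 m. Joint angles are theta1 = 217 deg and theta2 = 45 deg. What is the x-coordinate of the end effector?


Convert angles to radians: theta1 = 3.7874, theta2 = 0.7854
x = L1*cos(theta1) + L2*cos(theta1+theta2)
x = -1.9167 + -0.4175
x = -2.3342


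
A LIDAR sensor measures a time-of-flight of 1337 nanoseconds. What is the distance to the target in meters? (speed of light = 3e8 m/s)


tof = 1337 ns = 1.337e-06 s
dist = c * tof / 2
= 3e8 * 1.337e-06 / 2
= 200.55 m


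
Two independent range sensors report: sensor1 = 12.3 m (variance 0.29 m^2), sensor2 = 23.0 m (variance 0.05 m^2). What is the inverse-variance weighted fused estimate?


w1 = (1/var1) / (1/var1 + 1/var2)
   = 3.4483 / (3.4483 + 20.0) = 0.1471
w2 = 1 - w1 = 0.8529
fused = w1*s1 + w2*s2 = 1.8088 + 19.6176
= 21.4265 m


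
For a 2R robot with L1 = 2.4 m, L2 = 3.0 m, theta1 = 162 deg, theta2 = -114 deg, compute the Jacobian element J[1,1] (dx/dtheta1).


J[1,1] = -L1*sin(t1) - L2*sin(t1+t2)
= -2.4*sin(162) - 3.0*sin(48)
= -2.9711


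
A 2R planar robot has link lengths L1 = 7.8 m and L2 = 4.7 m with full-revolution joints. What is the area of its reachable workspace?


r_max = L1 + L2 = 12.5 m
r_min = |L1 - L2| = 3.1 m
Area = pi*(r_max^2 - r_min^2)
= pi*(156.25 - 9.61)
= pi * 146.64
= 460.6831 m^2


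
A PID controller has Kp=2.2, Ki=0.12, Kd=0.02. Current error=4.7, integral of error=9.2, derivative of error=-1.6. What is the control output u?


u = Kp*e + Ki*int(e) + Kd*de/dt
= 2.2*4.7 + 0.12*9.2 + 0.02*(-1.6)
= 10.34 + 1.104 + -0.032
= 11.412


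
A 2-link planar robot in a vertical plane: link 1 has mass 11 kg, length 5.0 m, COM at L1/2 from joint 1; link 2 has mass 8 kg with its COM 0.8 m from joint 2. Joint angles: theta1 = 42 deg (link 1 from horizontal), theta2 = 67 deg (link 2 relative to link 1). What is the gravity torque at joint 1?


Horizontal distance from joint 1 to link-1 COM:
  x_c1 = (L1/2)*cos(t1) = 2.5 * 0.7431 = 1.8579 m
Horizontal distance from joint 1 to link-2 COM:
  x_c2 = L1*cos(t1) + Lc2*cos(t1+t2)
       = 5.0*0.7431 + 0.8*-0.3256 = 3.4553 m
tau1 = m1*g*x_c1 + m2*g*x_c2
     = 11*9.81*1.8579 + 8*9.81*3.4553
     = 200.4819 + 271.1696
     = 471.6515 Nm


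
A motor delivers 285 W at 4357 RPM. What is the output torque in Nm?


omega = 4357 * 2*pi/60 = 456.264 rad/s
tau = P / omega = 285 / 456.264
= 0.6246 Nm


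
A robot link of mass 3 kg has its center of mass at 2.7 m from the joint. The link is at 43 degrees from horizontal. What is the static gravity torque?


tau = m*g*L*cos(angle)
= 3 * 9.81 * 2.7 * cos(43 deg)
= 3 * 9.81 * 2.7 * 0.7314
= 58.1141 Nm


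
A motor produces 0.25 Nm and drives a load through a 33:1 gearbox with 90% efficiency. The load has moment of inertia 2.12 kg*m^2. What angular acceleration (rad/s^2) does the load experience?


tau_out = tau_motor * N * eta
= 0.25 * 33 * 0.9 = 7.425 Nm
alpha = tau_out / I = 7.425 / 2.12
= 3.5024 rad/s^2


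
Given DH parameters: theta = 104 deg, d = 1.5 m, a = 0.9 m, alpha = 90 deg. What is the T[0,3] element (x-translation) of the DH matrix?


T[0,3] = a * cos(theta)
= 0.9 * cos(104 deg)
= 0.9 * -0.2419
= -0.2177


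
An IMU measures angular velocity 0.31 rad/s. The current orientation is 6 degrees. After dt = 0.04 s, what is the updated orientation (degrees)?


delta_theta = w * dt = 0.31 * 0.04 = 0.0124 rad
= 0.7105 deg
theta_new = 6 + 0.7105 = 6.7105 deg


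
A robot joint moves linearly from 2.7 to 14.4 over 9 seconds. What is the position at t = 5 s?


s = t/T = 5/9 = 0.5556
p(t) = p0 + (pf-p0)*s
= 2.7 + (14.4 - 2.7) * 0.5556
= 9.2


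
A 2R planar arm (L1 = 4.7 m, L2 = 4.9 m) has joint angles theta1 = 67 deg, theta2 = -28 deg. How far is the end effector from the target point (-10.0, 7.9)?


End effector via forward kinematics:
x = L1*cos(t1) + L2*cos(t1+t2) = 5.6445
y = L1*sin(t1) + L2*sin(t1+t2) = 7.41
Distance to target:
d = sqrt((-10.0 - 5.6445)^2 + (7.9 - 7.41)^2)
= sqrt(244.7489 + 0.2401)
= 15.6521 m


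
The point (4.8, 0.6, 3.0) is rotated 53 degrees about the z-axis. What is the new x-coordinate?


Rotation about z-axis: x' = x*cos(theta) - y*sin(theta)
= 4.8 * 0.6018 - 0.6 * 0.7986
= 2.4095


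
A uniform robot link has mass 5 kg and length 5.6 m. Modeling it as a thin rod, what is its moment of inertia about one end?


I = (1/3) * m * L^2
= (1/3) * 5 * 5.6^2
= 0.333333 * 5 * 31.36
= 52.2667 kg*m^2


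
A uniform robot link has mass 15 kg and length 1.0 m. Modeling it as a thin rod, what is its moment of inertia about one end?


I = (1/3) * m * L^2
= (1/3) * 15 * 1.0^2
= 0.333333 * 15 * 1.0
= 5.0 kg*m^2


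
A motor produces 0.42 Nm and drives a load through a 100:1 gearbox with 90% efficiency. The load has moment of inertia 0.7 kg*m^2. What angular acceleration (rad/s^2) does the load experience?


tau_out = tau_motor * N * eta
= 0.42 * 100 * 0.9 = 37.8 Nm
alpha = tau_out / I = 37.8 / 0.7
= 54.0 rad/s^2


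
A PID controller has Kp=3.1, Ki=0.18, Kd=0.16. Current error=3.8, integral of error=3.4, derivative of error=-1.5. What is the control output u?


u = Kp*e + Ki*int(e) + Kd*de/dt
= 3.1*3.8 + 0.18*3.4 + 0.16*(-1.5)
= 11.78 + 0.612 + -0.24
= 12.152


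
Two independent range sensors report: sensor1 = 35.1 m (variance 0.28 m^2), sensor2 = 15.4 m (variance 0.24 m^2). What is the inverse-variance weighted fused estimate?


w1 = (1/var1) / (1/var1 + 1/var2)
   = 3.5714 / (3.5714 + 4.1667) = 0.4615
w2 = 1 - w1 = 0.5385
fused = w1*s1 + w2*s2 = 16.2 + 8.2923
= 24.4923 m


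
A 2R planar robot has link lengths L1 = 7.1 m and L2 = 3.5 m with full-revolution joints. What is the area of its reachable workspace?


r_max = L1 + L2 = 10.6 m
r_min = |L1 - L2| = 3.6 m
Area = pi*(r_max^2 - r_min^2)
= pi*(112.36 - 12.96)
= pi * 99.4
= 312.2743 m^2


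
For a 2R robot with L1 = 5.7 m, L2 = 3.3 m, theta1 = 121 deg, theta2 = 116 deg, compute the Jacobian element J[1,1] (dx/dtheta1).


J[1,1] = -L1*sin(t1) - L2*sin(t1+t2)
= -5.7*sin(121) - 3.3*sin(237)
= -2.1182


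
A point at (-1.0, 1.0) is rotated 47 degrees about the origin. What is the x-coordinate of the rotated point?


x' = x*cos(theta) - y*sin(theta)
cos(47 deg) = 0.682, sin(47 deg) = 0.7314
x' = -1.0 * 0.682 - 1.0 * 0.7314
= -0.682 - 0.7314
= -1.4134


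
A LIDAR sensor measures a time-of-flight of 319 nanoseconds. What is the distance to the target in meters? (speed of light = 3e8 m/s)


tof = 319 ns = 3.19e-07 s
dist = c * tof / 2
= 3e8 * 3.19e-07 / 2
= 47.85 m


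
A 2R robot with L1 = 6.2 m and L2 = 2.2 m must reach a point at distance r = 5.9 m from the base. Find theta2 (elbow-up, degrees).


cos(theta2) = (r^2 - L1^2 - L2^2) / (2*L1*L2)
cos(theta2) = (34.81 - 38.44 - 4.84) / 27.28
cos(theta2) = -0.310484
theta2 = 108.0884 degrees


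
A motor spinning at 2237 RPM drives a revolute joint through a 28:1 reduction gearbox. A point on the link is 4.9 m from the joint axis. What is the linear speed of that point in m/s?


omega_motor = 2237 * 2*pi/60 = 234.2581 rad/s
omega_joint = omega_motor / 28 = 8.3664 rad/s
v = omega_joint * r = 8.3664 * 4.9
= 40.9952 m/s


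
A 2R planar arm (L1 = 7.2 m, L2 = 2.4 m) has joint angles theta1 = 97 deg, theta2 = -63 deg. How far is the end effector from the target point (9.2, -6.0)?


End effector via forward kinematics:
x = L1*cos(t1) + L2*cos(t1+t2) = 1.1122
y = L1*sin(t1) + L2*sin(t1+t2) = 8.4884
Distance to target:
d = sqrt((9.2 - 1.1122)^2 + (-6.0 - 8.4884)^2)
= sqrt(65.412 + 209.9136)
= 16.5929 m


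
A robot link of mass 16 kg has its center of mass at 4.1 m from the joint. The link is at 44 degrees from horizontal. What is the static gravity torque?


tau = m*g*L*cos(angle)
= 16 * 9.81 * 4.1 * cos(44 deg)
= 16 * 9.81 * 4.1 * 0.7193
= 462.9211 Nm


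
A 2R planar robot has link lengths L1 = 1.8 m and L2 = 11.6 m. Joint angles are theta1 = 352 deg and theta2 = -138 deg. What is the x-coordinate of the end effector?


Convert angles to radians: theta1 = 6.1436, theta2 = -2.4086
x = L1*cos(theta1) + L2*cos(theta1+theta2)
x = 1.7825 + -9.6168
x = -7.8344


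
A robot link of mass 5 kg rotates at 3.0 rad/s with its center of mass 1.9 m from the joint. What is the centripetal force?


F = m * omega^2 * r
= 5 * 3.0^2 * 1.9
= 5 * 9.0 * 1.9
= 85.5 N


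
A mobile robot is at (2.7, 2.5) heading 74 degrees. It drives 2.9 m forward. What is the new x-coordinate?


x_new = x0 + d*cos(theta)
= 2.7 + 2.9*cos(74)
= 2.7 + 0.7993
= 3.4993


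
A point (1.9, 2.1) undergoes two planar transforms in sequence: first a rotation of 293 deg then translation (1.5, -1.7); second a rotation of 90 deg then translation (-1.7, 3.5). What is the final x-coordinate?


After transform 1:
x1 = cos(293)*1.9 - sin(293)*2.1 + 1.5 = 4.1754
y1 = sin(293)*1.9 + cos(293)*2.1 + -1.7 = -2.6284
After transform 2:
x2 = cos(90)*4.1754 - sin(90)*-2.6284 + -1.7
= 0.9284


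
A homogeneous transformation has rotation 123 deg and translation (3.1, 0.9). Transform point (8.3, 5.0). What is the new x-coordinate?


x' = cos(theta)*px - sin(theta)*py + tx
= -0.5446*8.3 - 0.8387*5.0 + 3.1
= -5.6139


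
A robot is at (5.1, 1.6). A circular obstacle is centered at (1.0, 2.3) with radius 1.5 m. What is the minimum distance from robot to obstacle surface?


center_dist = sqrt((5.1-1.0)^2 + (1.6-2.3)^2)
= sqrt(16.81 + 0.49)
= 4.1593
min_dist = center_dist - radius = 4.1593 - 1.5 = 2.6593 m


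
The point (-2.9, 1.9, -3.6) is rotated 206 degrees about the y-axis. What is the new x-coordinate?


Rotation about y-axis: x' = x*cos(theta) + z*sin(theta)
= -2.9 * -0.8988 + -3.6 * -0.4384
= 4.1846


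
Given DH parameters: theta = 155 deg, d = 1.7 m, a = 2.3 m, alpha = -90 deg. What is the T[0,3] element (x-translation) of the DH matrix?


T[0,3] = a * cos(theta)
= 2.3 * cos(155 deg)
= 2.3 * -0.9063
= -2.0845


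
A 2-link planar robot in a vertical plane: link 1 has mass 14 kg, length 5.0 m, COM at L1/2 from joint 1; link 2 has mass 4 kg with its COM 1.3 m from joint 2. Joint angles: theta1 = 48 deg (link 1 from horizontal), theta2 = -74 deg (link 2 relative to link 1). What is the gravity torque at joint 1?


Horizontal distance from joint 1 to link-1 COM:
  x_c1 = (L1/2)*cos(t1) = 2.5 * 0.6691 = 1.6728 m
Horizontal distance from joint 1 to link-2 COM:
  x_c2 = L1*cos(t1) + Lc2*cos(t1+t2)
       = 5.0*0.6691 + 1.3*0.8988 = 4.5141 m
tau1 = m1*g*x_c1 + m2*g*x_c2
     = 14*9.81*1.6728 + 4*9.81*4.5141
     = 229.746 + 177.1327
     = 406.8787 Nm


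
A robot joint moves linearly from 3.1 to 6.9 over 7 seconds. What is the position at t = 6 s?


s = t/T = 6/7 = 0.8571
p(t) = p0 + (pf-p0)*s
= 3.1 + (6.9 - 3.1) * 0.8571
= 6.3571


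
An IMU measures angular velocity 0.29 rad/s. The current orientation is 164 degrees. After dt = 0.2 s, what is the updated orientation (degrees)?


delta_theta = w * dt = 0.29 * 0.2 = 0.058 rad
= 3.3232 deg
theta_new = 164 + 3.3232 = 167.3232 deg


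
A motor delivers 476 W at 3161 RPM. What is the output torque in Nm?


omega = 3161 * 2*pi/60 = 331.0191 rad/s
tau = P / omega = 476 / 331.0191
= 1.438 Nm


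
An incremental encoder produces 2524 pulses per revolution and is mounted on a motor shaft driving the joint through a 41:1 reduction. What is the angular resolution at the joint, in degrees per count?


counts per rev = 2524
effective counts at joint = 2524 * 41 = 103484
resolution = 360 / 103484
= 0.0035 deg/count


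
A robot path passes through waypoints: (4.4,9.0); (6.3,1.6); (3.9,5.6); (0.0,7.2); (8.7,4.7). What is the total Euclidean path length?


Segment lengths:
  seg1 = sqrt((1.9)^2 + (-7.4)^2) = 7.64
  seg2 = sqrt((-2.4)^2 + (4.0)^2) = 4.6648
  seg3 = sqrt((-3.9)^2 + (1.6)^2) = 4.2154
  seg4 = sqrt((8.7)^2 + (-2.5)^2) = 9.0521
Total = 25.5723


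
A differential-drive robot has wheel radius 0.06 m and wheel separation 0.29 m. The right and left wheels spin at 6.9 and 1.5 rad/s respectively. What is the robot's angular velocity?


vR = r*wR = 0.06*6.9 = 0.414 m/s
vL = r*wL = 0.06*1.5 = 0.09 m/s
v = (vR+vL)/2 = 0.252 m/s
omega = (vR-vL)/L = 1.1172 rad/s
angular velocity = 1.1172 rad/s


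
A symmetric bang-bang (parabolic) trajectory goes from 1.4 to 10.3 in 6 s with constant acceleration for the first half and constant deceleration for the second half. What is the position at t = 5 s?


Symmetric rest-to-rest: each phase covers (pf-p0)/2 in time T/2. 0.5*a*(T/2)^2 = (pf-p0)/2 => a = 4*(pf-p0)/T^2
a = 4*(10.3-1.4)/6^2 = 0.9889
t = 5 is in the deceleration phase (t > T/2).
p = pf - 0.5*a*(T-t)^2 = 10.3 - 0.5*0.9889*1^2
= 9.8056


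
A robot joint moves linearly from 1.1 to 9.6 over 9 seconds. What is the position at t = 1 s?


s = t/T = 1/9 = 0.1111
p(t) = p0 + (pf-p0)*s
= 1.1 + (9.6 - 1.1) * 0.1111
= 2.0444


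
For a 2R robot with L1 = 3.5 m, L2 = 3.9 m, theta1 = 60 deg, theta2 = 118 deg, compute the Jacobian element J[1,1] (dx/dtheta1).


J[1,1] = -L1*sin(t1) - L2*sin(t1+t2)
= -3.5*sin(60) - 3.9*sin(178)
= -3.1672


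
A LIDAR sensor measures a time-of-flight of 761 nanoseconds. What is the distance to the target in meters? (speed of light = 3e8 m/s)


tof = 761 ns = 7.61e-07 s
dist = c * tof / 2
= 3e8 * 7.61e-07 / 2
= 114.15 m


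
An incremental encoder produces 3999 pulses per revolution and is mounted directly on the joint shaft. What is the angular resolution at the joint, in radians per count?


counts per rev = 3999
resolution = 2*pi / 3999
= 0.0016 rad/count


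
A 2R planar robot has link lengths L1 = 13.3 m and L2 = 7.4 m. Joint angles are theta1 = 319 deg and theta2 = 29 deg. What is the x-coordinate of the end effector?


Convert angles to radians: theta1 = 5.5676, theta2 = 0.5061
x = L1*cos(theta1) + L2*cos(theta1+theta2)
x = 10.0376 + 7.2383
x = 17.2759


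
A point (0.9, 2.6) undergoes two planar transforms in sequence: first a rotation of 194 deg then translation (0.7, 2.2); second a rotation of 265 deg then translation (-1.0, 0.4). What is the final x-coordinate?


After transform 1:
x1 = cos(194)*0.9 - sin(194)*2.6 + 0.7 = 0.4557
y1 = sin(194)*0.9 + cos(194)*2.6 + 2.2 = -0.5405
After transform 2:
x2 = cos(265)*0.4557 - sin(265)*-0.5405 + -1.0
= -1.5782


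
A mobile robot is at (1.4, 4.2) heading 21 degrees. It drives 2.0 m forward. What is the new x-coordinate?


x_new = x0 + d*cos(theta)
= 1.4 + 2.0*cos(21)
= 1.4 + 1.8672
= 3.2672


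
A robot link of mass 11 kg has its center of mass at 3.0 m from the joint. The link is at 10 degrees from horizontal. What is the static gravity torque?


tau = m*g*L*cos(angle)
= 11 * 9.81 * 3.0 * cos(10 deg)
= 11 * 9.81 * 3.0 * 0.9848
= 318.8118 Nm


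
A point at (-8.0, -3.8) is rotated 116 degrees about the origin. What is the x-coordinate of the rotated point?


x' = x*cos(theta) - y*sin(theta)
cos(116 deg) = -0.4384, sin(116 deg) = 0.8988
x' = -8.0 * -0.4384 - -3.8 * 0.8988
= 3.507 - -3.4154
= 6.9224


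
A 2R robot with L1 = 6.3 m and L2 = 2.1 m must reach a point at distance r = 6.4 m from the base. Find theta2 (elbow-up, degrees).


cos(theta2) = (r^2 - L1^2 - L2^2) / (2*L1*L2)
cos(theta2) = (40.96 - 39.69 - 4.41) / 26.46
cos(theta2) = -0.11867
theta2 = 96.8153 degrees


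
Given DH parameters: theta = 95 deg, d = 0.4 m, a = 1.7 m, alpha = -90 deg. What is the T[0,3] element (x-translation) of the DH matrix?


T[0,3] = a * cos(theta)
= 1.7 * cos(95 deg)
= 1.7 * -0.0872
= -0.1482


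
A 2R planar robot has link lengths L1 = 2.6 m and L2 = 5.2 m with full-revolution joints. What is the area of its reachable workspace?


r_max = L1 + L2 = 7.8 m
r_min = |L1 - L2| = 2.6 m
Area = pi*(r_max^2 - r_min^2)
= pi*(60.84 - 6.76)
= pi * 54.08
= 169.8973 m^2


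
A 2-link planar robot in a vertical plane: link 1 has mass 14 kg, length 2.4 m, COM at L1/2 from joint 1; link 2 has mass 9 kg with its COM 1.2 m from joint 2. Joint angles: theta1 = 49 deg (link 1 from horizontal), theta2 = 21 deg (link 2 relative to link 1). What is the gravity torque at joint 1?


Horizontal distance from joint 1 to link-1 COM:
  x_c1 = (L1/2)*cos(t1) = 1.2 * 0.6561 = 0.7873 m
Horizontal distance from joint 1 to link-2 COM:
  x_c2 = L1*cos(t1) + Lc2*cos(t1+t2)
       = 2.4*0.6561 + 1.2*0.342 = 1.985 m
tau1 = m1*g*x_c1 + m2*g*x_c2
     = 14*9.81*0.7873 + 9*9.81*1.985
     = 108.1238 + 175.2526
     = 283.3764 Nm


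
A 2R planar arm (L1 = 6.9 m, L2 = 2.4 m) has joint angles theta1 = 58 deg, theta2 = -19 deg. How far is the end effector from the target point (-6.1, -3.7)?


End effector via forward kinematics:
x = L1*cos(t1) + L2*cos(t1+t2) = 5.5216
y = L1*sin(t1) + L2*sin(t1+t2) = 7.3619
Distance to target:
d = sqrt((-6.1 - 5.5216)^2 + (-3.7 - 7.3619)^2)
= sqrt(135.0614 + 122.3656)
= 16.0445 m


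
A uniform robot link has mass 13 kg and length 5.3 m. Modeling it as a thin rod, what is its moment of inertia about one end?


I = (1/3) * m * L^2
= (1/3) * 13 * 5.3^2
= 0.333333 * 13 * 28.09
= 121.7233 kg*m^2


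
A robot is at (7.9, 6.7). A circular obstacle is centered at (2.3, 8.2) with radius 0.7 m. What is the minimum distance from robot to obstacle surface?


center_dist = sqrt((7.9-2.3)^2 + (6.7-8.2)^2)
= sqrt(31.36 + 2.25)
= 5.7974
min_dist = center_dist - radius = 5.7974 - 0.7 = 5.0974 m


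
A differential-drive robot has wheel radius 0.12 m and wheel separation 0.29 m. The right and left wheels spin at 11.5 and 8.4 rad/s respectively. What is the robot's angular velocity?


vR = r*wR = 0.12*11.5 = 1.38 m/s
vL = r*wL = 0.12*8.4 = 1.008 m/s
v = (vR+vL)/2 = 1.194 m/s
omega = (vR-vL)/L = 1.2828 rad/s
angular velocity = 1.2828 rad/s


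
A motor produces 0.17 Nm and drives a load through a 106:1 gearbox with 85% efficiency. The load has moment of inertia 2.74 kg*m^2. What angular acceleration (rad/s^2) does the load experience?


tau_out = tau_motor * N * eta
= 0.17 * 106 * 0.85 = 15.317 Nm
alpha = tau_out / I = 15.317 / 2.74
= 5.5901 rad/s^2


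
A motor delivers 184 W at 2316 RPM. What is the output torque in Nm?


omega = 2316 * 2*pi/60 = 242.531 rad/s
tau = P / omega = 184 / 242.531
= 0.7587 Nm


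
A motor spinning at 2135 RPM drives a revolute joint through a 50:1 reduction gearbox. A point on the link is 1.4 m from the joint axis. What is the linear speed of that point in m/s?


omega_motor = 2135 * 2*pi/60 = 223.5767 rad/s
omega_joint = omega_motor / 50 = 4.4715 rad/s
v = omega_joint * r = 4.4715 * 1.4
= 6.2601 m/s


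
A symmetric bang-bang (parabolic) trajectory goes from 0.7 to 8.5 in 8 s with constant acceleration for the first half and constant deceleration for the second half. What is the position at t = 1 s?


Symmetric rest-to-rest: each phase covers (pf-p0)/2 in time T/2. 0.5*a*(T/2)^2 = (pf-p0)/2 => a = 4*(pf-p0)/T^2
a = 4*(8.5-0.7)/8^2 = 0.4875
t = 1 is in the acceleration phase (t <= T/2).
p = p0 + 0.5*a*t^2 = 0.7 + 0.5*0.4875*1^2
= 0.9437


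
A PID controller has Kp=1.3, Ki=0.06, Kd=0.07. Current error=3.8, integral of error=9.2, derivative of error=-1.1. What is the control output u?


u = Kp*e + Ki*int(e) + Kd*de/dt
= 1.3*3.8 + 0.06*9.2 + 0.07*(-1.1)
= 4.94 + 0.552 + -0.077
= 5.415


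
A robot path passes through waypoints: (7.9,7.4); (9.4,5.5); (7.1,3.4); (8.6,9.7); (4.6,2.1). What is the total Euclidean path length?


Segment lengths:
  seg1 = sqrt((1.5)^2 + (-1.9)^2) = 2.4207
  seg2 = sqrt((-2.3)^2 + (-2.1)^2) = 3.1145
  seg3 = sqrt((1.5)^2 + (6.3)^2) = 6.4761
  seg4 = sqrt((-4.0)^2 + (-7.6)^2) = 8.5884
Total = 20.5997


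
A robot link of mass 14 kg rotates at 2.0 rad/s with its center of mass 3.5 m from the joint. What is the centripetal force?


F = m * omega^2 * r
= 14 * 2.0^2 * 3.5
= 14 * 4.0 * 3.5
= 196.0 N


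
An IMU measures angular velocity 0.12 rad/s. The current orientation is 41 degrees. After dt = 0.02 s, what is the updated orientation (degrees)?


delta_theta = w * dt = 0.12 * 0.02 = 0.0024 rad
= 0.1375 deg
theta_new = 41 + 0.1375 = 41.1375 deg


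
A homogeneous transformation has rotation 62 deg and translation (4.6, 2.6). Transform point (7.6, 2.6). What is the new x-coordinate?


x' = cos(theta)*px - sin(theta)*py + tx
= 0.4695*7.6 - 0.8829*2.6 + 4.6
= 5.8723


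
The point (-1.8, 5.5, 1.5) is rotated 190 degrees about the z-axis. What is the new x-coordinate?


Rotation about z-axis: x' = x*cos(theta) - y*sin(theta)
= -1.8 * -0.9848 - 5.5 * -0.1736
= 2.7277


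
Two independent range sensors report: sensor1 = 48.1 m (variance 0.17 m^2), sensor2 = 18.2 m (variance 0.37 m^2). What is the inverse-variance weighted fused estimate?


w1 = (1/var1) / (1/var1 + 1/var2)
   = 5.8824 / (5.8824 + 2.7027) = 0.6852
w2 = 1 - w1 = 0.3148
fused = w1*s1 + w2*s2 = 32.9574 + 5.7296
= 38.687 m


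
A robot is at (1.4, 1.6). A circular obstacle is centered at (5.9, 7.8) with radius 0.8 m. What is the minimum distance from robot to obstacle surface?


center_dist = sqrt((1.4-5.9)^2 + (1.6-7.8)^2)
= sqrt(20.25 + 38.44)
= 7.6609
min_dist = center_dist - radius = 7.6609 - 0.8 = 6.8609 m


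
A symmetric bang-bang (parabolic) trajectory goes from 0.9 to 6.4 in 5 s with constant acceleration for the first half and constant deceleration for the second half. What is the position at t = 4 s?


Symmetric rest-to-rest: each phase covers (pf-p0)/2 in time T/2. 0.5*a*(T/2)^2 = (pf-p0)/2 => a = 4*(pf-p0)/T^2
a = 4*(6.4-0.9)/5^2 = 0.88
t = 4 is in the deceleration phase (t > T/2).
p = pf - 0.5*a*(T-t)^2 = 6.4 - 0.5*0.88*1^2
= 5.96


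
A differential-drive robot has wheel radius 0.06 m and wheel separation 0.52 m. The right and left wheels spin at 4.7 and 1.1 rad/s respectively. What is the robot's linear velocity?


vR = r*wR = 0.06*4.7 = 0.282 m/s
vL = r*wL = 0.06*1.1 = 0.066 m/s
v = (vR+vL)/2 = 0.174 m/s
omega = (vR-vL)/L = 0.4154 rad/s
linear velocity = 0.174 m/s


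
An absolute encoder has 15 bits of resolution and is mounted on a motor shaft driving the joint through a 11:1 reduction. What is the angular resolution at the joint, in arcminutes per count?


counts = 2^15 = 32768
effective counts at joint = 32768 * 11 = 360448
resolution = 360*60 / 360448
= 0.0599 arcmin/count


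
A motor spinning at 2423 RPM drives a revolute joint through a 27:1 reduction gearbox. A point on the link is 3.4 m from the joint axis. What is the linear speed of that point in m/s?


omega_motor = 2423 * 2*pi/60 = 253.736 rad/s
omega_joint = omega_motor / 27 = 9.3976 rad/s
v = omega_joint * r = 9.3976 * 3.4
= 31.9519 m/s


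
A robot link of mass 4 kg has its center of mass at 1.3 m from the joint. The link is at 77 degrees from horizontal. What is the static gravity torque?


tau = m*g*L*cos(angle)
= 4 * 9.81 * 1.3 * cos(77 deg)
= 4 * 9.81 * 1.3 * 0.225
= 11.4752 Nm


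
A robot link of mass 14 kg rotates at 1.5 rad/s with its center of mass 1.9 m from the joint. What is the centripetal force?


F = m * omega^2 * r
= 14 * 1.5^2 * 1.9
= 14 * 2.25 * 1.9
= 59.85 N


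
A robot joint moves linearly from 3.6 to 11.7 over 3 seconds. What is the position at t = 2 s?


s = t/T = 2/3 = 0.6667
p(t) = p0 + (pf-p0)*s
= 3.6 + (11.7 - 3.6) * 0.6667
= 9.0


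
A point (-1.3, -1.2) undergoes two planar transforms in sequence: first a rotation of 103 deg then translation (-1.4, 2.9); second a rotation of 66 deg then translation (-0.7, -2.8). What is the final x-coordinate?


After transform 1:
x1 = cos(103)*-1.3 - sin(103)*-1.2 + -1.4 = 0.0617
y1 = sin(103)*-1.3 + cos(103)*-1.2 + 2.9 = 1.9033
After transform 2:
x2 = cos(66)*0.0617 - sin(66)*1.9033 + -0.7
= -2.4136


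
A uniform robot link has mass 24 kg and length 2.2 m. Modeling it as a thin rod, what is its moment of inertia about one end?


I = (1/3) * m * L^2
= (1/3) * 24 * 2.2^2
= 0.333333 * 24 * 4.84
= 38.72 kg*m^2
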